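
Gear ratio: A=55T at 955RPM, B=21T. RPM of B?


Gear ratio = 55:21 = 55:21
RPM_B = RPM_A × (teeth_A / teeth_B)
= 955 × (55/21)
= 2501.2 RPM

2501.2 RPM


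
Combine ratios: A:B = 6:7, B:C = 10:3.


Match B: multiply A:B by 10 → 60:70
Multiply B:C by 7 → 70:21
Combined: 60:70:21
GCD = 1
= 60:70:21

60:70:21


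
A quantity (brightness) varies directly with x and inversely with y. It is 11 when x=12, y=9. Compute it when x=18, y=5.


z = k·x/y
Solve for k using the known point: k = z·y/x = 11×9/12 = 99/12 = 8.2500
Now evaluate at x=18, y=5:
z = k × 18 / 5 = (99 × 18) / (12 × 5) = 1782/60
= 29.7000

29.7000


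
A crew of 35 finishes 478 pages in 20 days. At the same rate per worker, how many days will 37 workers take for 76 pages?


Days ∝ work / workers, so d₂ = d₁ × (m₁/m₂) × (w₂/w₁)
Workers factor (inverse): 35/37 ≈ 0.9459
Work factor (direct): 76/478 ≈ 0.1590
d₂ = 20 × 35/37 × 76/478 = (20 × 35 × 76) / (37 × 478) = 53200/17686
≈ 3.01 days

3.01 days


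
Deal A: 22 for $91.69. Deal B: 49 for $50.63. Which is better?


Deal A: $91.69/22 = $4.1677/unit
Deal B: $50.63/49 = $1.0333/unit
B is cheaper per unit
= Deal B

Deal B


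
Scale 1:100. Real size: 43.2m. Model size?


Model size = real / scale
= 43.2 / 100
= 0.4320 m

0.4320 m


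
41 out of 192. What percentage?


Percentage = (part / whole) × 100
= (41 / 192) × 100
≈ 21.35%

21.35%


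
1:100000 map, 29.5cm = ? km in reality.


Real distance = map distance × scale
= 29.5cm × 100000
= 2950000 cm = 29500.0 m
= 29.500 km

29.500 km


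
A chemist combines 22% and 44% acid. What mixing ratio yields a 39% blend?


Let x parts of 22% mix with y parts of 44%.
22x + 44y = 39(x + y)
22x + 44y = 39x + 39y
x(22 - 39) = y(39 - 44)
x/y = (44 - 39)/(39 - 22) = 5/17
Simplify: 5:17
= 5:17

5:17


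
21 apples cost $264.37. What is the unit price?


Unit rate = total / quantity
= 264.37 / 21
= $12.59 per unit

$12.59 per unit


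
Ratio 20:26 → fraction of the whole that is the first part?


Total parts = 20 + 26 = 46
First part: 20/46 = 10/23
= 10/23

10/23


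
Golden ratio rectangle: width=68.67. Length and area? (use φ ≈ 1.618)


φ = (1 + √5) / 2 ≈ 1.618
Length = width × φ = 68.67 × 1.618 = 111.10806
≈ 111.11
Area = width × length = 68.67 × 111.10806 = 7629.7904802 ≈ 7629.79
= Length: 111.11, Area: 7629.79

Length: 111.11, Area: 7629.79


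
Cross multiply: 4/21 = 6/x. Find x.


Cross multiply: 4 × x = 21 × 6
4x = 126
x = 126 / 4
= 31.50

31.50


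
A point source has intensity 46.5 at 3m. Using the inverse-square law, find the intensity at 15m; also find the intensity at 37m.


I₁d₁² = I₂d₂²
I at 15m = 46.5 × (3/15)² = 46.5 × 9/225 = 418.5/225 = 1.8600
I at 37m = 46.5 × (3/37)² = 46.5 × 9/1369 = 418.5/1369 ≈ 0.3057
= 1.8600 and 0.3057

1.8600 and 0.3057


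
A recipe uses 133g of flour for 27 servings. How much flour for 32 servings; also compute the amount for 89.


Direct proportion: y/x = constant
k = 133/27 ≈ 4.9259
y at x=32: k × 32 = 133 × 32 / 27 = 4256/27 ≈ 157.63
y at x=89: k × 89 = 133 × 89 / 27 = 11837/27 ≈ 438.41
= 157.63 and 438.41

157.63 and 438.41


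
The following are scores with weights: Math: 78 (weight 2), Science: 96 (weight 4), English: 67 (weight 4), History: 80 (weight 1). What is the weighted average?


Numerator = 78×2 + 96×4 + 67×4 + 80×1
= 156 + 384 + 268 + 80
= 888
Total weight = 11
Weighted avg = 888/11
= 80.73

80.73


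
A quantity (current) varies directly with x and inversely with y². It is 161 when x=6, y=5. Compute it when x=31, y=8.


z = k·x/y²
Solve for k using the known point: k = z·y²/x = 161×25/6 = 4025/6 ≈ 670.8333
Now evaluate at x=31, y=8:
z = k × 31 / 64 = (4025 × 31) / (6 × 64) = 124775/384
≈ 324.9349

324.9349


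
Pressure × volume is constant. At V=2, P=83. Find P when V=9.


Inverse proportion: x × y = constant
k = 2 × 83 = 166
y₂ = k / 9 = 166 / 9
= 18.44

18.44


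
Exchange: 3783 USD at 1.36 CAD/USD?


Amount × rate = 3783 × 1.36
= 5144.88 CAD

5144.88 CAD


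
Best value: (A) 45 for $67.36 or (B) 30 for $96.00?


Deal A: $67.36/45 = $1.4969/unit
Deal B: $96.00/30 = $3.2000/unit
A is cheaper per unit
= Deal A

Deal A


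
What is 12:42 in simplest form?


GCD(12, 42) = 6
12/6 : 42/6
= 2:7

2:7


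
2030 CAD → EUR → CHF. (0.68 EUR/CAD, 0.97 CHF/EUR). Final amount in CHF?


Step 1: 2030 CAD × 0.68 = 1380.40 EUR
Step 2: 1380.40 EUR × 0.97 = 1338.99 CHF
Implied rate CAD→CHF = 0.68 × 0.97 = 0.6596
= 1338.99 CHF

1338.99 CHF


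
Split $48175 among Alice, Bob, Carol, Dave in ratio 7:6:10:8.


Total parts = 7 + 6 + 10 + 8 = 31
Alice: 48175 × 7/31 = 10878.23
Bob: 48175 × 6/31 = 9324.19
Carol: 48175 × 10/31 = 15540.32
Dave: 48175 × 8/31 = 12432.26
= Alice: $10878.23, Bob: $9324.19, Carol: $15540.32, Dave: $12432.26

Alice: $10878.23, Bob: $9324.19, Carol: $15540.32, Dave: $12432.26


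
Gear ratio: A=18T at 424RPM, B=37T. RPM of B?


Gear ratio = 18:37 = 18:37
RPM_B = RPM_A × (teeth_A / teeth_B)
= 424 × (18/37)
= 206.3 RPM

206.3 RPM


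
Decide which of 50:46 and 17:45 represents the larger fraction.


50/46 = 1.0870
17/45 = 0.3778
1.0870 > 0.3778, so 50:46 is greater
= 50:46

50:46


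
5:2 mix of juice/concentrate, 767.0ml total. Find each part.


Total parts = 5 + 2 = 7
juice: 767.0 × 5/7 = 547.9ml
concentrate: 767.0 × 2/7 = 219.1ml
= 547.9ml and 219.1ml

547.9ml and 219.1ml


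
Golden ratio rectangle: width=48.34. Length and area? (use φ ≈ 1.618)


φ = (1 + √5) / 2 ≈ 1.618
Length = width × φ = 48.34 × 1.618 = 78.21412
≈ 78.21
Area = width × length = 48.34 × 78.21412 = 3780.8705608 ≈ 3780.87
= Length: 78.21, Area: 3780.87

Length: 78.21, Area: 3780.87


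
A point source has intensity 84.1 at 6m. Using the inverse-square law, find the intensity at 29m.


I₁d₁² = I₂d₂²
I₂ = I₁ × (d₁/d₂)²
= 84.1 × (6/29)²
= 84.1 × 36/841
= 3027.6/841
= 3.6000

3.6000


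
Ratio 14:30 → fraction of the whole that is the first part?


Total parts = 14 + 30 = 44
First part: 14/44 = 7/22
= 7/22

7/22


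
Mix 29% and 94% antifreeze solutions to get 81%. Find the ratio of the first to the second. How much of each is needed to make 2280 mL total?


Let x parts of 29% mix with y parts of 94%.
29x + 94y = 81(x + y)
29x + 94y = 81x + 81y
x(29 - 81) = y(81 - 94)
x/y = (94 - 81)/(81 - 29) = 13/52
Simplify: 1:4
Total parts = 5; one part = 2280/5 = 456.00 mL
29% solution: 1×456.00 = 456.00 mL
94% solution: 4×456.00 = 1824.00 mL
= ratio 1:4; 456.00 mL and 1824.00 mL

ratio 1:4; 456.00 mL and 1824.00 mL


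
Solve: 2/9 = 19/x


Cross multiply: 2 × x = 9 × 19
2x = 171
x = 171 / 2
= 85.50

85.50


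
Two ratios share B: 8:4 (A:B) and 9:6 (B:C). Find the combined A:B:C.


Match B: multiply A:B by 9 → 72:36
Multiply B:C by 4 → 36:24
Combined: 72:36:24
GCD = 12
= 6:3:2

6:3:2


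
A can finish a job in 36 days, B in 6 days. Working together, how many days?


Rate of A = 1/36 per day
Rate of B = 1/6 per day
Combined rate = 1/36 + 1/6 = 42/216 ≈ 0.1944 per day
Days = 1 / combined rate = 216/42
≈ 5.14 days

5.14 days


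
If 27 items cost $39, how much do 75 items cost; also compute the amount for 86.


Direct proportion: y/x = constant
k = 39/27 ≈ 1.4444
y at x=75: k × 75 = 39 × 75 / 27 = 2925/27 ≈ 108.33
y at x=86: k × 86 = 39 × 86 / 27 = 3354/27 ≈ 124.22
= 108.33 and 124.22

108.33 and 124.22


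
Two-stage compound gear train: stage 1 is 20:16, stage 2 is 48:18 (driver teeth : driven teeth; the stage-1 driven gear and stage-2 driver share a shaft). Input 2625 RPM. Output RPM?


Stage 1: RPM_B = RPM_A × t_A/t_B = 2625 × 20/16 = 52500/16 = 3281.25
B and C share a shaft → RPM_C = RPM_B
Stage 2: RPM_D = RPM_C × t_C/t_D = RPM_A × (t_A×t_C)/(t_B×t_D)
Overall ratio = (20×48)/(16×18) = 960/288
RPM_D = 2625 × 960/288 = 2520000/288
= 8750.00 RPM

8750.00 RPM


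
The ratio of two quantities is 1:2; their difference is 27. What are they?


Let A = 1k, B = 2k.
2k - 1k = 27
1k = 27 → k = 27/1 = 27
A = 1×27 = 27, B = 2×27 = 54
= A = 27, B = 54

A = 27, B = 54


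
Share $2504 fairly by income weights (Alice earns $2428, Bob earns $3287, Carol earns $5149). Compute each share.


Total income = 2428 + 3287 + 5149 = $10864
Alice: $2504 × 2428/10864 = $559.62
Bob: $2504 × 3287/10864 = $757.61
Carol: $2504 × 5149/10864 = $1186.77
= Alice: $559.62, Bob: $757.61, Carol: $1186.77

Alice: $559.62, Bob: $757.61, Carol: $1186.77


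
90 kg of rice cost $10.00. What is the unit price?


Unit rate = total / quantity
= 10.00 / 90
= $0.11 per unit

$0.11 per unit


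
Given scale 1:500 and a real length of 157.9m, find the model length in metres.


Model size = real / scale
= 157.9 / 500
= 0.3158 m

0.3158 m


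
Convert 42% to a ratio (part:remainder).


42% means 42 parts out of 100; remainder = 58
Part : remainder = 42:58
GCD = 2
= 21:29

21:29


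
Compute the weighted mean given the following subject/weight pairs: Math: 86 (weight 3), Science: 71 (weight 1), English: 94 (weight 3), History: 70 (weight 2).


Numerator = 86×3 + 71×1 + 94×3 + 70×2
= 258 + 71 + 282 + 140
= 751
Total weight = 9
Weighted avg = 751/9
= 83.44

83.44


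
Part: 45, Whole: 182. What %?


Percentage = (part / whole) × 100
= (45 / 182) × 100
≈ 24.73%

24.73%


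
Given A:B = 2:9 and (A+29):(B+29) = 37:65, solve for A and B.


Let A = 2k, B = 9k.
(2k + 29) / (9k + 29) = 37/65
Cross-multiply: 65(2k + 29) = 37(9k + 29)
130k + 1885 = 333k + 1073
130k - 333k = 1073 - 1885
-203k = -812
k = -812/-203 = 4
A = 2×4 = 8, B = 9×4 = 36
= A = 8, B = 36

A = 8, B = 36


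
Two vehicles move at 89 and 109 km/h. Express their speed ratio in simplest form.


Ratio = 89:109
GCD = 1
Simplified = 89:109
Time ratio (same distance) = 109:89
Speed ratio = 89:109

89:109


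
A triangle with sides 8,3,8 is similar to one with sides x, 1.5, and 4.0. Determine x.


Scale factor = 1.5/3 = 0.5
Missing side = 8 × 0.5
= 4.0

4.0


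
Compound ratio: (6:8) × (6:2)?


Compound ratio = (6×6) : (8×2)
= 36:16
GCD = 4
= 9:4

9:4


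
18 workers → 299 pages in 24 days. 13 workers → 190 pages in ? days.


Days ∝ work / workers, so d₂ = d₁ × (m₁/m₂) × (w₂/w₁)
Workers factor (inverse): 18/13 ≈ 1.3846
Work factor (direct): 190/299 ≈ 0.6355
d₂ = 24 × 18/13 × 190/299 = (24 × 18 × 190) / (13 × 299) = 82080/3887
≈ 21.12 days

21.12 days


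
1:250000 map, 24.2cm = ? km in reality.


Real distance = map distance × scale
= 24.2cm × 250000
= 6050000 cm = 60500.0 m
= 60.500 km

60.500 km


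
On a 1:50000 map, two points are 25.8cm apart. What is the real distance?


Real distance = map distance × scale
= 25.8cm × 50000
= 1290000 cm = 12900.0 m
= 12.900 km

12.900 km


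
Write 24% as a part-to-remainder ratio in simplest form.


24% means 24 parts out of 100; remainder = 76
Part : remainder = 24:76
GCD = 4
= 6:19

6:19


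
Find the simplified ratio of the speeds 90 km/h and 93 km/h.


Ratio = 90:93
GCD = 3
Simplified = 30:31
Time ratio (same distance) = 31:30
Speed ratio = 30:31

30:31


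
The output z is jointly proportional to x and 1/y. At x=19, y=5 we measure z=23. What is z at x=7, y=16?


z = k·x/y
Solve for k using the known point: k = z·y/x = 23×5/19 = 115/19 ≈ 6.0526
Now evaluate at x=7, y=16:
z = k × 7 / 16 = (115 × 7) / (19 × 16) = 805/304
≈ 2.6480

2.6480


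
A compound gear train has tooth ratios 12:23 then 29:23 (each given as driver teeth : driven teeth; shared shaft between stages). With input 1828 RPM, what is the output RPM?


Stage 1: RPM_B = RPM_A × t_A/t_B = 1828 × 12/23 = 21936/23 ≈ 953.74
B and C share a shaft → RPM_C = RPM_B
Stage 2: RPM_D = RPM_C × t_C/t_D = RPM_A × (t_A×t_C)/(t_B×t_D)
Overall ratio = (12×29)/(23×23) = 348/529
RPM_D = 1828 × 348/529 = 636144/529
≈ 1202.54 RPM

1202.54 RPM


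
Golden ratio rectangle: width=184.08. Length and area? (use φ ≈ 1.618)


φ = (1 + √5) / 2 ≈ 1.618
Length = width × φ = 184.08 × 1.618 = 297.84144
≈ 297.84
Area = width × length = 184.08 × 297.84144 = 54826.6522752 ≈ 54826.65
= Length: 297.84, Area: 54826.65

Length: 297.84, Area: 54826.65


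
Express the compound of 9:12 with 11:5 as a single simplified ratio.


Compound ratio = (9×11) : (12×5)
= 99:60
GCD = 3
= 33:20

33:20


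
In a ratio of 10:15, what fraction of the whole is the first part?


Total parts = 10 + 15 = 25
First part: 10/25 = 2/5
= 2/5

2/5


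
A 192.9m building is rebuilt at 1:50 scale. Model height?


Model size = real / scale
= 192.9 / 50
= 3.8580 m

3.8580 m


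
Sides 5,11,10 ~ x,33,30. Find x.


Scale factor = 33/11 = 3
Missing side = 5 × 3
= 15.0

15.0


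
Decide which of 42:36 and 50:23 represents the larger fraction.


42/36 = 1.1667
50/23 = 2.1739
1.1667 < 2.1739, so 42:36 is less
= 50:23

50:23


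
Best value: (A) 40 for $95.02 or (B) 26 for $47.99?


Deal A: $95.02/40 = $2.3755/unit
Deal B: $47.99/26 = $1.8458/unit
B is cheaper per unit
= Deal B

Deal B


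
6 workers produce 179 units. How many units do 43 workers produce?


Direct proportion: y/x = constant
k = 179/6 ≈ 29.8333
y₂ = k × 43 = 179 × 43 / 6 = 7697/6
≈ 1282.83

1282.83


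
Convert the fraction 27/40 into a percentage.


Percentage = (part / whole) × 100
= (27 / 40) × 100
= 67.50%

67.50%


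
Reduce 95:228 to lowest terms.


GCD(95, 228) = 19
95/19 : 228/19
= 5:12

5:12


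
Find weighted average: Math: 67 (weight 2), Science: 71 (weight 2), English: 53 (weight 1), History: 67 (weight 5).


Numerator = 67×2 + 71×2 + 53×1 + 67×5
= 134 + 142 + 53 + 335
= 664
Total weight = 10
Weighted avg = 664/10
= 66.40

66.40


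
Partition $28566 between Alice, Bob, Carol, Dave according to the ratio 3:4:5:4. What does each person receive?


Total parts = 3 + 4 + 5 + 4 = 16
Alice: 28566 × 3/16 = 5356.13
Bob: 28566 × 4/16 = 7141.50
Carol: 28566 × 5/16 = 8926.88
Dave: 28566 × 4/16 = 7141.50
= Alice: $5356.13, Bob: $7141.50, Carol: $8926.88, Dave: $7141.50

Alice: $5356.13, Bob: $7141.50, Carol: $8926.88, Dave: $7141.50


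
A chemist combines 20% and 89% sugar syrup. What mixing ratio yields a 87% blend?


Let x parts of 20% mix with y parts of 89%.
20x + 89y = 87(x + y)
20x + 89y = 87x + 87y
x(20 - 87) = y(87 - 89)
x/y = (89 - 87)/(87 - 20) = 2/67
Simplify: 2:67
= 2:67

2:67


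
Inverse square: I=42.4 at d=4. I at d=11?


I₁d₁² = I₂d₂²
I₂ = I₁ × (d₁/d₂)²
= 42.4 × (4/11)²
= 42.4 × 16/121
= 678.4/121
≈ 5.6066

5.6066


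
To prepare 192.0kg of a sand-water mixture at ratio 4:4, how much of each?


Total parts = 4 + 4 = 8
sand: 192.0 × 4/8 = 96.0kg
water: 192.0 × 4/8 = 96.0kg
= 96.0kg and 96.0kg

96.0kg and 96.0kg


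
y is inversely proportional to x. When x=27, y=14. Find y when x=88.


Inverse proportion: x × y = constant
k = 27 × 14 = 378
y₂ = k / 88 = 378 / 88
= 4.30

4.30


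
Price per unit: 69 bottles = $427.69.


Unit rate = total / quantity
= 427.69 / 69
= $6.20 per unit

$6.20 per unit


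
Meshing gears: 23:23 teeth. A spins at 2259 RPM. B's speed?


Gear ratio = 23:23 = 1:1
RPM_B = RPM_A × (teeth_A / teeth_B)
= 2259 × (23/23)
= 2259.0 RPM

2259.0 RPM


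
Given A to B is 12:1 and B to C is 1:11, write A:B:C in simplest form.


Match B: multiply A:B by 1 → 12:1
Multiply B:C by 1 → 1:11
Combined: 12:1:11
GCD = 1
= 12:1:11

12:1:11


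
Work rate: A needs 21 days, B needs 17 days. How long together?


Rate of A = 1/21 per day
Rate of B = 1/17 per day
Combined rate = 1/21 + 1/17 = 38/357 ≈ 0.1064 per day
Days = 1 / combined rate = 357/38
≈ 9.39 days

9.39 days


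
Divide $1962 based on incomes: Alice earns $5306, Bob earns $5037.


Total income = 5306 + 5037 = $10343
Alice: $1962 × 5306/10343 = $1006.51
Bob: $1962 × 5037/10343 = $955.49
= Alice: $1006.51, Bob: $955.49

Alice: $1006.51, Bob: $955.49


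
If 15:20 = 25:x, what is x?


Cross multiply: 15 × x = 20 × 25
15x = 500
x = 500 / 15
= 33.33

33.33


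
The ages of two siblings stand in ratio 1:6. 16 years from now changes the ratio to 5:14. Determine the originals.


Let A = 1k, B = 6k.
(1k + 16) / (6k + 16) = 5/14
Cross-multiply: 14(1k + 16) = 5(6k + 16)
14k + 224 = 30k + 80
14k - 30k = 80 - 224
-16k = -144
k = -144/-16 = 9
A = 1×9 = 9, B = 6×9 = 54
= A = 9, B = 54

A = 9, B = 54


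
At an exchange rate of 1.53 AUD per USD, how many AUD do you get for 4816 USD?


Amount × rate = 4816 × 1.53
= 7368.48 AUD

7368.48 AUD


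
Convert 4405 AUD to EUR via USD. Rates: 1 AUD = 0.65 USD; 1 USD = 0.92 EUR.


Step 1: 4405 AUD × 0.65 = 2863.25 USD
Step 2: 2863.25 USD × 0.92 = 2634.19 EUR
Implied rate AUD→EUR = 0.65 × 0.92 = 0.5980
= 2634.19 EUR

2634.19 EUR


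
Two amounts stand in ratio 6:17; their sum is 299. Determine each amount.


Let A = 6k, B = 17k.
6k + 17k = 299
23k = 299 → k = 299/23 = 13
A = 6×13 = 78, B = 17×13 = 221
= A = 78, B = 221

A = 78, B = 221


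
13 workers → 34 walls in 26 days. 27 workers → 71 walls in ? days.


Days ∝ work / workers, so d₂ = d₁ × (m₁/m₂) × (w₂/w₁)
Workers factor (inverse): 13/27 ≈ 0.4815
Work factor (direct): 71/34 ≈ 2.0882
d₂ = 26 × 13/27 × 71/34 = (26 × 13 × 71) / (27 × 34) = 23998/918
≈ 26.14 days

26.14 days


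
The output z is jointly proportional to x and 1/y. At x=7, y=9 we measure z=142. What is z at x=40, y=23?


z = k·x/y
Solve for k using the known point: k = z·y/x = 142×9/7 = 1278/7 ≈ 182.5714
Now evaluate at x=40, y=23:
z = k × 40 / 23 = (1278 × 40) / (7 × 23) = 51120/161
≈ 317.5155

317.5155


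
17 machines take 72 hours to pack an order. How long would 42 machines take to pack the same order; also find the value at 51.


Inverse proportion: x × y = constant
k = 17 × 72 = 1224
At x=42: k/42 = 29.14
At x=51: k/51 = 24.00
= 29.14 and 24.00

29.14 and 24.00


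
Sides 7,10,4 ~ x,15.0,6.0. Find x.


Scale factor = 15.0/10 = 1.5
Missing side = 7 × 1.5
= 10.5

10.5


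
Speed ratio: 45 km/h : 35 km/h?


Ratio = 45:35
GCD = 5
Simplified = 9:7
Time ratio (same distance) = 7:9
Speed ratio = 9:7

9:7


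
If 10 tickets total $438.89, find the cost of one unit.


Unit rate = total / quantity
= 438.89 / 10
= $43.89 per unit

$43.89 per unit


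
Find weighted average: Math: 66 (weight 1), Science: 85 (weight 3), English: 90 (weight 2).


Numerator = 66×1 + 85×3 + 90×2
= 66 + 255 + 180
= 501
Total weight = 6
Weighted avg = 501/6
= 83.50

83.50


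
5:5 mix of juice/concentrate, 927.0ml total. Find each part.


Total parts = 5 + 5 = 10
juice: 927.0 × 5/10 = 463.5ml
concentrate: 927.0 × 5/10 = 463.5ml
= 463.5ml and 463.5ml

463.5ml and 463.5ml


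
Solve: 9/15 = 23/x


Cross multiply: 9 × x = 15 × 23
9x = 345
x = 345 / 9
= 38.33

38.33


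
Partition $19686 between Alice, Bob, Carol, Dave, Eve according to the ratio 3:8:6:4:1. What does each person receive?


Total parts = 3 + 8 + 6 + 4 + 1 = 22
Alice: 19686 × 3/22 = 2684.45
Bob: 19686 × 8/22 = 7158.55
Carol: 19686 × 6/22 = 5368.91
Dave: 19686 × 4/22 = 3579.27
Eve: 19686 × 1/22 = 894.82
= Alice: $2684.45, Bob: $7158.55, Carol: $5368.91, Dave: $3579.27, Eve: $894.82

Alice: $2684.45, Bob: $7158.55, Carol: $5368.91, Dave: $3579.27, Eve: $894.82


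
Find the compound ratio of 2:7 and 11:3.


Compound ratio = (2×11) : (7×3)
= 22:21
GCD = 1
= 22:21

22:21


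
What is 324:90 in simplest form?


GCD(324, 90) = 18
324/18 : 90/18
= 18:5

18:5


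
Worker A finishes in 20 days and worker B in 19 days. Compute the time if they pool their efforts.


Rate of A = 1/20 per day
Rate of B = 1/19 per day
Combined rate = 1/20 + 1/19 = 39/380 ≈ 0.1026 per day
Days = 1 / combined rate = 380/39
≈ 9.74 days

9.74 days


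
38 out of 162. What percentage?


Percentage = (part / whole) × 100
= (38 / 162) × 100
≈ 23.46%

23.46%


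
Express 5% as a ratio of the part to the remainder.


5% means 5 parts out of 100; remainder = 95
Part : remainder = 5:95
GCD = 5
= 1:19

1:19


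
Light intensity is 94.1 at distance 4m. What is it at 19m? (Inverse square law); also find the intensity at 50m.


I₁d₁² = I₂d₂²
I at 19m = 94.1 × (4/19)² = 94.1 × 16/361 = 1505.6/361 ≈ 4.1706
I at 50m = 94.1 × (4/50)² = 94.1 × 16/2500 = 1505.6/2500 ≈ 0.6022
= 4.1706 and 0.6022

4.1706 and 0.6022


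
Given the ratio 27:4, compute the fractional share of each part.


Total parts = 27 + 4 = 31
First part: 27/31 = 27/31
Second part: 4/31 = 4/31
= 27/31 and 4/31

27/31 and 4/31


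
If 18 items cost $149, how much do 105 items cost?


Direct proportion: y/x = constant
k = 149/18 ≈ 8.2778
y₂ = k × 105 = 149 × 105 / 18 = 15645/18
≈ 869.17

869.17


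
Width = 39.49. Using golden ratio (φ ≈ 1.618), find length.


φ = (1 + √5) / 2 ≈ 1.618
Length = width × φ = 39.49 × 1.618 = 63.89482
≈ 63.89

63.89


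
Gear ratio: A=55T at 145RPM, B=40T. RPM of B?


Gear ratio = 55:40 = 11:8
RPM_B = RPM_A × (teeth_A / teeth_B)
= 145 × (55/40)
= 199.4 RPM

199.4 RPM


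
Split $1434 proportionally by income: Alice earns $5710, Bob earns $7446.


Total income = 5710 + 7446 = $13156
Alice: $1434 × 5710/13156 = $622.39
Bob: $1434 × 7446/13156 = $811.61
= Alice: $622.39, Bob: $811.61

Alice: $622.39, Bob: $811.61


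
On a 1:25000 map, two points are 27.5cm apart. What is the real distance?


Real distance = map distance × scale
= 27.5cm × 25000
= 687500 cm = 6875.0 m
= 6.875 km

6.875 km


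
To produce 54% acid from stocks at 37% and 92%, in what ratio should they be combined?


Let x parts of 37% mix with y parts of 92%.
37x + 92y = 54(x + y)
37x + 92y = 54x + 54y
x(37 - 54) = y(54 - 92)
x/y = (92 - 54)/(54 - 37) = 38/17
Simplify: 38:17
= 38:17

38:17


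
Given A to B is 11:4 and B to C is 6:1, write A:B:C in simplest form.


Match B: multiply A:B by 6 → 66:24
Multiply B:C by 4 → 24:4
Combined: 66:24:4
GCD = 2
= 33:12:2

33:12:2


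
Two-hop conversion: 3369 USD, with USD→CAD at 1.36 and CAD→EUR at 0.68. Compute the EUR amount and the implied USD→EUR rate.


Step 1: 3369 USD × 1.36 = 4581.84 CAD
Step 2: 4581.84 CAD × 0.68 = 3115.65 EUR
Implied rate USD→EUR = 1.36 × 0.68 = 0.9248
= 3115.65 EUR; implied rate 0.9248 EUR/USD

3115.65 EUR; implied rate 0.9248 EUR/USD


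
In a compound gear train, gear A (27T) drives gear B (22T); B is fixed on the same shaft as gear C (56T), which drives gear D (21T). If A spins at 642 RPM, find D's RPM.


Stage 1: RPM_B = RPM_A × t_A/t_B = 642 × 27/22 = 17334/22 ≈ 787.91
B and C share a shaft → RPM_C = RPM_B
Stage 2: RPM_D = RPM_C × t_C/t_D = RPM_A × (t_A×t_C)/(t_B×t_D)
Overall ratio = (27×56)/(22×21) = 1512/462
RPM_D = 642 × 1512/462 = 970704/462
≈ 2101.09 RPM

2101.09 RPM


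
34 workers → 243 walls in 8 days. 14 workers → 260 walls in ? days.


Days ∝ work / workers, so d₂ = d₁ × (m₁/m₂) × (w₂/w₁)
Workers factor (inverse): 34/14 ≈ 2.4286
Work factor (direct): 260/243 ≈ 1.0700
d₂ = 8 × 34/14 × 260/243 = (8 × 34 × 260) / (14 × 243) = 70720/3402
≈ 20.79 days

20.79 days


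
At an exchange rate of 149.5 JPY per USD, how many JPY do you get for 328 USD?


Amount × rate = 328 × 149.5
= 49036.00 JPY

49036.00 JPY


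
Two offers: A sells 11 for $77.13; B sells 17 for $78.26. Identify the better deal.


Deal A: $77.13/11 = $7.0118/unit
Deal B: $78.26/17 = $4.6035/unit
B is cheaper per unit
= Deal B

Deal B


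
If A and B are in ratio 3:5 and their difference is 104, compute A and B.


Let A = 3k, B = 5k.
5k - 3k = 104
2k = 104 → k = 104/2 = 52
A = 3×52 = 156, B = 5×52 = 260
= A = 156, B = 260

A = 156, B = 260


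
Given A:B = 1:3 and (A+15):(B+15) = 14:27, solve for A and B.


Let A = 1k, B = 3k.
(1k + 15) / (3k + 15) = 14/27
Cross-multiply: 27(1k + 15) = 14(3k + 15)
27k + 405 = 42k + 210
27k - 42k = 210 - 405
-15k = -195
k = -195/-15 = 13
A = 1×13 = 13, B = 3×13 = 39
= A = 13, B = 39

A = 13, B = 39


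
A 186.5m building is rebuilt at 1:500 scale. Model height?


Model size = real / scale
= 186.5 / 500
= 0.3730 m

0.3730 m


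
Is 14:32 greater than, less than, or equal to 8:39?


14/32 = 0.4375
8/39 = 0.2051
0.4375 > 0.2051, so 14:32 is greater
= greater than

greater than


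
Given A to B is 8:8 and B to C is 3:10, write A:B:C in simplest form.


Match B: multiply A:B by 3 → 24:24
Multiply B:C by 8 → 24:80
Combined: 24:24:80
GCD = 8
= 3:3:10

3:3:10


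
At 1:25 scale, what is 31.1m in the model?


Model size = real / scale
= 31.1 / 25
= 1.2440 m

1.2440 m


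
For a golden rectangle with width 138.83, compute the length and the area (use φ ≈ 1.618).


φ = (1 + √5) / 2 ≈ 1.618
Length = width × φ = 138.83 × 1.618 = 224.62694
≈ 224.63
Area = width × length = 138.83 × 224.62694 = 31184.9580802 ≈ 31184.96
= Length: 224.63, Area: 31184.96

Length: 224.63, Area: 31184.96


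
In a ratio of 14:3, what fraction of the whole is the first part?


Total parts = 14 + 3 = 17
First part: 14/17 = 14/17
= 14/17

14/17


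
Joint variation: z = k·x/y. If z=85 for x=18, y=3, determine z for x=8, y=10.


z = k·x/y
Solve for k using the known point: k = z·y/x = 85×3/18 = 255/18 ≈ 14.1667
Now evaluate at x=8, y=10:
z = k × 8 / 10 = (255 × 8) / (18 × 10) = 2040/180
≈ 11.3333

11.3333


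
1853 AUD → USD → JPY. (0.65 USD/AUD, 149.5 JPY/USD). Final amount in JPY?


Step 1: 1853 AUD × 0.65 = 1204.45 USD
Step 2: 1204.45 USD × 149.5 = 180065.28 JPY
Implied rate AUD→JPY = 0.65 × 149.5 = 97.1750
= 180065.28 JPY

180065.28 JPY


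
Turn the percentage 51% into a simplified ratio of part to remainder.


51% means 51 parts out of 100; remainder = 49
Part : remainder = 51:49
GCD = 1
= 51:49

51:49


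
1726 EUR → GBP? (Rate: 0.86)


Amount × rate = 1726 × 0.86
= 1484.36 GBP

1484.36 GBP


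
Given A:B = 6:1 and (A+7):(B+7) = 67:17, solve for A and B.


Let A = 6k, B = 1k.
(6k + 7) / (1k + 7) = 67/17
Cross-multiply: 17(6k + 7) = 67(1k + 7)
102k + 119 = 67k + 469
102k - 67k = 469 - 119
35k = 350
k = 350/35 = 10
A = 6×10 = 60, B = 1×10 = 10
= A = 60, B = 10

A = 60, B = 10


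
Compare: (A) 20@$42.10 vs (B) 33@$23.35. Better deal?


Deal A: $42.10/20 = $2.1050/unit
Deal B: $23.35/33 = $0.7076/unit
B is cheaper per unit
= Deal B

Deal B


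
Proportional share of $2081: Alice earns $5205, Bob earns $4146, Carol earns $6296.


Total income = 5205 + 4146 + 6296 = $15647
Alice: $2081 × 5205/15647 = $692.25
Bob: $2081 × 4146/15647 = $551.40
Carol: $2081 × 6296/15647 = $837.35
= Alice: $692.25, Bob: $551.40, Carol: $837.35

Alice: $692.25, Bob: $551.40, Carol: $837.35


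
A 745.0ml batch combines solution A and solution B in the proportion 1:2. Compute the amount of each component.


Total parts = 1 + 2 = 3
solution A: 745.0 × 1/3 = 248.3ml
solution B: 745.0 × 2/3 = 496.7ml
= 248.3ml and 496.7ml

248.3ml and 496.7ml


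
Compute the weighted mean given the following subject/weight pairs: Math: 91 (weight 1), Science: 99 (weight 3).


Numerator = 91×1 + 99×3
= 91 + 297
= 388
Total weight = 4
Weighted avg = 388/4
= 97.00

97.00


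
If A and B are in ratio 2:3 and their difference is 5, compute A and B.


Let A = 2k, B = 3k.
3k - 2k = 5
1k = 5 → k = 5/1 = 5
A = 2×5 = 10, B = 3×5 = 15
= A = 10, B = 15

A = 10, B = 15


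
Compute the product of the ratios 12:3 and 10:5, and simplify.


Compound ratio = (12×10) : (3×5)
= 120:15
GCD = 15
= 8:1

8:1


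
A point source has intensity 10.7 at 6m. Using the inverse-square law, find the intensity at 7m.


I₁d₁² = I₂d₂²
I₂ = I₁ × (d₁/d₂)²
= 10.7 × (6/7)²
= 10.7 × 36/49
= 385.2/49
≈ 7.8612

7.8612


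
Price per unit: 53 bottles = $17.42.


Unit rate = total / quantity
= 17.42 / 53
= $0.33 per unit

$0.33 per unit


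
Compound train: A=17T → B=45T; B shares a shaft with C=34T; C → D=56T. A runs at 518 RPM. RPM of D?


Stage 1: RPM_B = RPM_A × t_A/t_B = 518 × 17/45 = 8806/45 ≈ 195.69
B and C share a shaft → RPM_C = RPM_B
Stage 2: RPM_D = RPM_C × t_C/t_D = RPM_A × (t_A×t_C)/(t_B×t_D)
Overall ratio = (17×34)/(45×56) = 578/2520
RPM_D = 518 × 578/2520 = 299404/2520
≈ 118.81 RPM

118.81 RPM


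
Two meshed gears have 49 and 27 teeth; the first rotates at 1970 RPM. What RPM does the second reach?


Gear ratio = 49:27 = 49:27
RPM_B = RPM_A × (teeth_A / teeth_B)
= 1970 × (49/27)
= 3575.2 RPM

3575.2 RPM


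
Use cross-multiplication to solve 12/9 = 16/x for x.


Cross multiply: 12 × x = 9 × 16
12x = 144
x = 144 / 12
= 12.00

12.00


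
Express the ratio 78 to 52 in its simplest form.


GCD(78, 52) = 26
78/26 : 52/26
= 3:2

3:2


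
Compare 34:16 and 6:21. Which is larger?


34/16 = 2.1250
6/21 = 0.2857
2.1250 > 0.2857, so 34:16 is greater
= 34:16

34:16


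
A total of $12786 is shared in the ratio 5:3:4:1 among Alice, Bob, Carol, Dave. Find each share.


Total parts = 5 + 3 + 4 + 1 = 13
Alice: 12786 × 5/13 = 4917.69
Bob: 12786 × 3/13 = 2950.62
Carol: 12786 × 4/13 = 3934.15
Dave: 12786 × 1/13 = 983.54
= Alice: $4917.69, Bob: $2950.62, Carol: $3934.15, Dave: $983.54

Alice: $4917.69, Bob: $2950.62, Carol: $3934.15, Dave: $983.54


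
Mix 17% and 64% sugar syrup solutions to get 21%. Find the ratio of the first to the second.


Let x parts of 17% mix with y parts of 64%.
17x + 64y = 21(x + y)
17x + 64y = 21x + 21y
x(17 - 21) = y(21 - 64)
x/y = (64 - 21)/(21 - 17) = 43/4
Simplify: 43:4
= 43:4

43:4


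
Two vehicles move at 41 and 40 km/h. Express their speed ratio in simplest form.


Ratio = 41:40
GCD = 1
Simplified = 41:40
Time ratio (same distance) = 40:41
Speed ratio = 41:40

41:40


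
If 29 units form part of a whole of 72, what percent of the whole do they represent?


Percentage = (part / whole) × 100
= (29 / 72) × 100
≈ 40.28%

40.28%


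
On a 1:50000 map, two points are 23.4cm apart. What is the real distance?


Real distance = map distance × scale
= 23.4cm × 50000
= 1170000 cm = 11700.0 m
= 11.700 km

11.700 km


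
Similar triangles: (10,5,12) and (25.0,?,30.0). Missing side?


Scale factor = 25.0/10 = 2.5
Missing side = 5 × 2.5
= 12.5

12.5


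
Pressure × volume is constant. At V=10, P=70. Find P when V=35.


Inverse proportion: x × y = constant
k = 10 × 70 = 700
y₂ = k / 35 = 700 / 35
= 20.00

20.00


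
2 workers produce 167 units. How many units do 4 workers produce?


Direct proportion: y/x = constant
k = 167/2 = 83.5000
y₂ = k × 4 = 167 × 4 / 2 = 668/2
= 334.00

334.00


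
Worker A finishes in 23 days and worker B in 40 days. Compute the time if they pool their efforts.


Rate of A = 1/23 per day
Rate of B = 1/40 per day
Combined rate = 1/23 + 1/40 = 63/920 ≈ 0.0685 per day
Days = 1 / combined rate = 920/63
≈ 14.60 days

14.60 days


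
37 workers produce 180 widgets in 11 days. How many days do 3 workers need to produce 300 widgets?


Days ∝ work / workers, so d₂ = d₁ × (m₁/m₂) × (w₂/w₁)
Workers factor (inverse): 37/3 ≈ 12.3333
Work factor (direct): 300/180 ≈ 1.6667
d₂ = 11 × 37/3 × 300/180 = (11 × 37 × 300) / (3 × 180) = 122100/540
≈ 226.11 days

226.11 days


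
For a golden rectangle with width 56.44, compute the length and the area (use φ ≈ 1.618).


φ = (1 + √5) / 2 ≈ 1.618
Length = width × φ = 56.44 × 1.618 = 91.31992
≈ 91.32
Area = width × length = 56.44 × 91.31992 = 5154.0962848 ≈ 5154.10
= Length: 91.32, Area: 5154.10

Length: 91.32, Area: 5154.10


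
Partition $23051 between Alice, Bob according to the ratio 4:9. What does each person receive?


Total parts = 4 + 9 = 13
Alice: 23051 × 4/13 = 7092.62
Bob: 23051 × 9/13 = 15958.38
= Alice: $7092.62, Bob: $15958.38

Alice: $7092.62, Bob: $15958.38


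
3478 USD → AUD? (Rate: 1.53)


Amount × rate = 3478 × 1.53
= 5321.34 AUD

5321.34 AUD


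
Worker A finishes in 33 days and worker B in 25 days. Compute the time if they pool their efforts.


Rate of A = 1/33 per day
Rate of B = 1/25 per day
Combined rate = 1/33 + 1/25 = 58/825 ≈ 0.0703 per day
Days = 1 / combined rate = 825/58
≈ 14.22 days

14.22 days


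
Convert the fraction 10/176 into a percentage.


Percentage = (part / whole) × 100
= (10 / 176) × 100
≈ 5.68%

5.68%


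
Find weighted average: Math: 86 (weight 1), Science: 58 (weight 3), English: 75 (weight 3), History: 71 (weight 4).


Numerator = 86×1 + 58×3 + 75×3 + 71×4
= 86 + 174 + 225 + 284
= 769
Total weight = 11
Weighted avg = 769/11
= 69.91

69.91


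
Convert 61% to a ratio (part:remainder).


61% means 61 parts out of 100; remainder = 39
Part : remainder = 61:39
GCD = 1
= 61:39

61:39


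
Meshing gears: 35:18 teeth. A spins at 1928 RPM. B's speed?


Gear ratio = 35:18 = 35:18
RPM_B = RPM_A × (teeth_A / teeth_B)
= 1928 × (35/18)
= 3748.9 RPM

3748.9 RPM


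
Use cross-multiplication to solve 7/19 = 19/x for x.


Cross multiply: 7 × x = 19 × 19
7x = 361
x = 361 / 7
= 51.57

51.57


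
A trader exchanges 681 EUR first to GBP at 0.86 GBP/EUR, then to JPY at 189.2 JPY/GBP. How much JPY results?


Step 1: 681 EUR × 0.86 = 585.66 GBP
Step 2: 585.66 GBP × 189.2 = 110806.87 JPY
Implied rate EUR→JPY = 0.86 × 189.2 = 162.7120
= 110806.87 JPY

110806.87 JPY


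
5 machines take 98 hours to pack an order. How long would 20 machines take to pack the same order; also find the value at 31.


Inverse proportion: x × y = constant
k = 5 × 98 = 490
At x=20: k/20 = 24.50
At x=31: k/31 = 15.81
= 24.50 and 15.81

24.50 and 15.81


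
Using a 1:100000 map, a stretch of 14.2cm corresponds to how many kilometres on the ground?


Real distance = map distance × scale
= 14.2cm × 100000
= 1420000 cm = 14200.0 m
= 14.200 km

14.200 km


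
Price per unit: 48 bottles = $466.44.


Unit rate = total / quantity
= 466.44 / 48
= $9.72 per unit

$9.72 per unit


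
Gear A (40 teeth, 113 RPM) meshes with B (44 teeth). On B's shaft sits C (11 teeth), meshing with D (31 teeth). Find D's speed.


Stage 1: RPM_B = RPM_A × t_A/t_B = 113 × 40/44 = 4520/44 ≈ 102.73
B and C share a shaft → RPM_C = RPM_B
Stage 2: RPM_D = RPM_C × t_C/t_D = RPM_A × (t_A×t_C)/(t_B×t_D)
Overall ratio = (40×11)/(44×31) = 440/1364
RPM_D = 113 × 440/1364 = 49720/1364
≈ 36.45 RPM

36.45 RPM


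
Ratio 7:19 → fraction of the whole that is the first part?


Total parts = 7 + 19 = 26
First part: 7/26 = 7/26
= 7/26

7/26


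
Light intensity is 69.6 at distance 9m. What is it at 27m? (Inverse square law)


I₁d₁² = I₂d₂²
I₂ = I₁ × (d₁/d₂)²
= 69.6 × (9/27)²
= 69.6 × 81/729
= 5637.6/729
≈ 7.7333

7.7333


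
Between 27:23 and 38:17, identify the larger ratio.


27/23 = 1.1739
38/17 = 2.2353
1.1739 < 2.2353, so 27:23 is less
= 38:17

38:17


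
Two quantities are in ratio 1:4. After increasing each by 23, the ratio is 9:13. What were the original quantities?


Let A = 1k, B = 4k.
(1k + 23) / (4k + 23) = 9/13
Cross-multiply: 13(1k + 23) = 9(4k + 23)
13k + 299 = 36k + 207
13k - 36k = 207 - 299
-23k = -92
k = -92/-23 = 4
A = 1×4 = 4, B = 4×4 = 16
= A = 4, B = 16

A = 4, B = 16


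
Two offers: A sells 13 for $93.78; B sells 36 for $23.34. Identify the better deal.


Deal A: $93.78/13 = $7.2138/unit
Deal B: $23.34/36 = $0.6483/unit
B is cheaper per unit
= Deal B

Deal B


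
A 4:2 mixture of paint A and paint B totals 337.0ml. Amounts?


Total parts = 4 + 2 = 6
paint A: 337.0 × 4/6 = 224.7ml
paint B: 337.0 × 2/6 = 112.3ml
= 224.7ml and 112.3ml

224.7ml and 112.3ml


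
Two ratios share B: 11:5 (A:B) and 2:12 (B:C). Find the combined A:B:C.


Match B: multiply A:B by 2 → 22:10
Multiply B:C by 5 → 10:60
Combined: 22:10:60
GCD = 2
= 11:5:30

11:5:30


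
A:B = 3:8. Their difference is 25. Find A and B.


Let A = 3k, B = 8k.
8k - 3k = 25
5k = 25 → k = 25/5 = 5
A = 3×5 = 15, B = 8×5 = 40
= A = 15, B = 40

A = 15, B = 40


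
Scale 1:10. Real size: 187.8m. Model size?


Model size = real / scale
= 187.8 / 10
= 18.7800 m

18.7800 m


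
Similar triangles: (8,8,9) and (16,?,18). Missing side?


Scale factor = 16/8 = 2
Missing side = 8 × 2
= 16.0

16.0


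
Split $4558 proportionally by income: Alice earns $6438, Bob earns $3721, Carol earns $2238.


Total income = 6438 + 3721 + 2238 = $12397
Alice: $4558 × 6438/12397 = $2367.06
Bob: $4558 × 3721/12397 = $1368.10
Carol: $4558 × 2238/12397 = $822.84
= Alice: $2367.06, Bob: $1368.10, Carol: $822.84

Alice: $2367.06, Bob: $1368.10, Carol: $822.84


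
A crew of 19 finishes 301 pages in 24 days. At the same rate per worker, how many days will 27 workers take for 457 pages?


Days ∝ work / workers, so d₂ = d₁ × (m₁/m₂) × (w₂/w₁)
Workers factor (inverse): 19/27 ≈ 0.7037
Work factor (direct): 457/301 ≈ 1.5183
d₂ = 24 × 19/27 × 457/301 = (24 × 19 × 457) / (27 × 301) = 208392/8127
≈ 25.64 days

25.64 days


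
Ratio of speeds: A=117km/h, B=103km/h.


Ratio = 117:103
GCD = 1
Simplified = 117:103
Time ratio (same distance) = 103:117
Speed ratio = 117:103

117:103


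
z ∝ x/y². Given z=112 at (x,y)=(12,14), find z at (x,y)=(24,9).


z = k·x/y²
Solve for k using the known point: k = z·y²/x = 112×196/12 = 21952/12 ≈ 1829.3333
Now evaluate at x=24, y=9:
z = k × 24 / 81 = (21952 × 24) / (12 × 81) = 526848/972
≈ 542.0247

542.0247


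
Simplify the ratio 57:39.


GCD(57, 39) = 3
57/3 : 39/3
= 19:13

19:13


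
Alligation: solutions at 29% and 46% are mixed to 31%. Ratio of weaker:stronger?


Let x parts of 29% mix with y parts of 46%.
29x + 46y = 31(x + y)
29x + 46y = 31x + 31y
x(29 - 31) = y(31 - 46)
x/y = (46 - 31)/(31 - 29) = 15/2
Simplify: 15:2
= 15:2

15:2


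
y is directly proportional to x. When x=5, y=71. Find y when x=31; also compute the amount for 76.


Direct proportion: y/x = constant
k = 71/5 = 14.2000
y at x=31: k × 31 = 71 × 31 / 5 = 2201/5 = 440.20
y at x=76: k × 76 = 71 × 76 / 5 = 5396/5 = 1079.20
= 440.20 and 1079.20

440.20 and 1079.20


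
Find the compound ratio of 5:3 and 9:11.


Compound ratio = (5×9) : (3×11)
= 45:33
GCD = 3
= 15:11

15:11


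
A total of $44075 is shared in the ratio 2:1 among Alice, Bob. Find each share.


Total parts = 2 + 1 = 3
Alice: 44075 × 2/3 = 29383.33
Bob: 44075 × 1/3 = 14691.67
= Alice: $29383.33, Bob: $14691.67

Alice: $29383.33, Bob: $14691.67


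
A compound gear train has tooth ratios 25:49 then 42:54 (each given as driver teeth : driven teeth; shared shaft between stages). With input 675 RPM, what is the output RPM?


Stage 1: RPM_B = RPM_A × t_A/t_B = 675 × 25/49 = 16875/49 ≈ 344.39
B and C share a shaft → RPM_C = RPM_B
Stage 2: RPM_D = RPM_C × t_C/t_D = RPM_A × (t_A×t_C)/(t_B×t_D)
Overall ratio = (25×42)/(49×54) = 1050/2646
RPM_D = 675 × 1050/2646 = 708750/2646
≈ 267.86 RPM

267.86 RPM


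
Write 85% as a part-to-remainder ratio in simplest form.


85% means 85 parts out of 100; remainder = 15
Part : remainder = 85:15
GCD = 5
= 17:3

17:3


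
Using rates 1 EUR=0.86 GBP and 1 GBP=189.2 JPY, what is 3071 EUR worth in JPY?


Step 1: 3071 EUR × 0.86 = 2641.06 GBP
Step 2: 2641.06 GBP × 189.2 = 499688.55 JPY
Implied rate EUR→JPY = 0.86 × 189.2 = 162.7120
= 499688.55 JPY

499688.55 JPY
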